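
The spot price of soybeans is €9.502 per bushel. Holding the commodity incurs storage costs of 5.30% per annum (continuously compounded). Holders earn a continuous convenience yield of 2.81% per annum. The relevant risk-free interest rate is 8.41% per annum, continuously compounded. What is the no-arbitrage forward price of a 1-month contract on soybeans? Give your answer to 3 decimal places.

€9.589 per bushel

Net carry = r + u − y = 0.0841 + 0.0530 − 0.0281 = 0.1090
F = S·e^((r+u−y)T) = 9.502 · e^(0.1090 × 1/12) = 9.502 · e^0.009083
= 9.502 × 1.009124 = €9.589 per bushel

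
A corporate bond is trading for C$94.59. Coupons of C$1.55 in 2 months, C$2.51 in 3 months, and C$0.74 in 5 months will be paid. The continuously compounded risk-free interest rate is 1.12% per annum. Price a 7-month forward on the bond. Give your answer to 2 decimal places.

C$90.39

PV(coupons) I = 1.55·e^(−0.0112·2/12) + 2.51·e^(−0.0112·3/12) + 0.74·e^(−0.0112·5/12)
I = 1.5471 + 2.5030 + 0.7366 = 4.7867
F = (S − I)·e^(rT) = (94.59 − 4.7867) · e^(0.0112·7/12)
= 89.8033 · e^0.006533 = 89.8033 × 1.006554 = C$90.39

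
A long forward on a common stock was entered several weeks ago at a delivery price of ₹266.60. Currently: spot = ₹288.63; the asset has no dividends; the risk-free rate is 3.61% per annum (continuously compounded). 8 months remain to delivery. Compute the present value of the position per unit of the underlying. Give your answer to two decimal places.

Current fair forward for the remaining 8 months: F = S·e^(r·T), r = 0.0361
F = 288.63 · e^(0.0361 × 8/12) = 288.63 × 1.024359 = 295.6607
Value of long forward = (F − K)·e^(−rT) = (295.6607 − 266.60) · e^(−0.0361·8/12)
= 29.0607 × 0.976221 = 28.37

₹28.37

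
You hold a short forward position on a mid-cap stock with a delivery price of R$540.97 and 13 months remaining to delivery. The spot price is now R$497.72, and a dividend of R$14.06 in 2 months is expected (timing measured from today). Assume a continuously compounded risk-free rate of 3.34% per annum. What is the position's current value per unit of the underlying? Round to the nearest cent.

R$38.01

PV(remaining dividends) I = 14.06·e^(−0.0334·2/12) = 13.9820
Current forward F = (S − I)·e^(rT) = (497.72 − 13.9820)·e^(0.0334·13/12) = 483.7380 × 1.036846 = 501.5618
Value (long) = (F − K)·e^(−rT) = (501.5618 − 540.97) × 0.964463 = -38.0078
Short position value = −(long value) = R$38.01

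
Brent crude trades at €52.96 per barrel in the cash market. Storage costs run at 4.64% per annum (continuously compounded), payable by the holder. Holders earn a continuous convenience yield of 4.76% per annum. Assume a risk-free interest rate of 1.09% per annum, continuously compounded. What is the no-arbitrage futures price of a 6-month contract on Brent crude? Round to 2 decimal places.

Net carry = r + u − y = 0.0109 + 0.0464 − 0.0476 = 0.0097
F = S·e^((r+u−y)T) = 52.96 · e^(0.0097 × 6/12) = 52.96 · e^0.004850
= 52.96 × 1.004862 = €53.22 per barrel

€53.22 per barrel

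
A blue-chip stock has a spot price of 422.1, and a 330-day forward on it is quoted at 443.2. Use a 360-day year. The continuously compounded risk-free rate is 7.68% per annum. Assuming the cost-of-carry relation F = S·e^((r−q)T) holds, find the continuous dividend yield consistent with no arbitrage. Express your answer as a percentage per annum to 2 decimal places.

2.36%

From F = S·e^((r−q)T): (r − q) = ln(F/S)/T
ln(443.2/422.1) = ln(1.049988) = 0.048779
(r − q) = 0.048779 / (330/360) = 0.053213
q = r − ln(F/S)/T = 0.0768 − 0.053213 = 0.023587
q = 2.36%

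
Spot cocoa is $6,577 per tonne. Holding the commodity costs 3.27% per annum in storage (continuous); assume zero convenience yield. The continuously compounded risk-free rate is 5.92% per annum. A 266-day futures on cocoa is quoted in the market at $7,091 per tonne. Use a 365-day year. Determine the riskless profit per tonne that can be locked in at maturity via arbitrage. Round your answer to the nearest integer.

Fair futures: F* = S·e^(carry·T), with carry = (r + u) = 0.0592 + 0.0327 = 0.0919
F* = 6577 · e^(0.0919 × 266/365) = 6577 · e^0.066974 = 6577 × 1.069268 = $7032.5756
Market $7091 > fair $7032.5756: forward overpriced → cash-and-carry (buy spot, short the forward).
At maturity, profit = |F_mkt − F*| = |7091 − 7032.5756| = $58 per tonne

$58 per tonne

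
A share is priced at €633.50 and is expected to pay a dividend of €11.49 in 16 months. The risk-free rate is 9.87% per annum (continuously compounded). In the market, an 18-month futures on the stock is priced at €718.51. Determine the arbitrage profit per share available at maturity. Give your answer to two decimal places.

€4.40 per share

PV(dividends) I = 11.49·e^(−0.0987·16/12) = 10.0732
Fair futures F* = (S − I)·e^(rT) = (633.50 − 10.0732)·e^0.148050 = 623.4268 × 1.159571 = 722.9076
Market €718.51 < fair 722.9076: forward underpriced → reverse cash-and-carry (short the stock, invest proceeds at r, pay the dividends, go long the forward).
Profit at T = |F_mkt − F*| = |718.51 − 722.9076| = €4.40 per share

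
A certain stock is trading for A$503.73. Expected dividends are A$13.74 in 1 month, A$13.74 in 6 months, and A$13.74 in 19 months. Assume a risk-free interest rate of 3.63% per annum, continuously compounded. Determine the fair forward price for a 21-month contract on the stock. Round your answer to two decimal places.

A$493.97

PV(dividends) I = 13.74·e^(−0.0363·1/12) + 13.74·e^(−0.0363·6/12) + 13.74·e^(−0.0363·19/12)
I = 13.6985 + 13.4929 + 12.9726 = 40.1640
F = (S − I)·e^(rT) = (503.73 − 40.1640) · e^(0.0363·21/12)
= 463.5660 · e^0.063525 = 463.5660 × 1.065586 = A$493.97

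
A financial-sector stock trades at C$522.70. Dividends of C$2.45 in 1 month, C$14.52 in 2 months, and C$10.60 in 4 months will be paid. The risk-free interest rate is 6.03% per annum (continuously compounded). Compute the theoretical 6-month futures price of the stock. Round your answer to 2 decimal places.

PV(dividends) I = 2.45·e^(−0.0603·1/12) + 14.52·e^(−0.0603·2/12) + 10.60·e^(−0.0603·4/12)
I = 2.4377 + 14.3748 + 10.3891 = 27.2016
F = (S − I)·e^(rT) = (522.70 − 27.2016) · e^(0.0603·6/12)
= 495.4984 · e^0.030150 = 495.4984 × 1.030609 = C$510.67

C$510.67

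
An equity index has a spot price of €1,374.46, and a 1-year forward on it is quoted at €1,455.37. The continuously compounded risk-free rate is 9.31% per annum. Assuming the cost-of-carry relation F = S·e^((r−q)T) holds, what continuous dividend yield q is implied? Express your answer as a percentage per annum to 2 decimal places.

3.59%

From F = S·e^((r−q)T): (r − q) = ln(F/S)/T
ln(1455.37/1374.46) = ln(1.058867) = 0.057199
(r − q) = 0.057199 / (1) = 0.057199
q = r − ln(F/S)/T = 0.0931 − 0.057199 = 0.035901
q = 3.59%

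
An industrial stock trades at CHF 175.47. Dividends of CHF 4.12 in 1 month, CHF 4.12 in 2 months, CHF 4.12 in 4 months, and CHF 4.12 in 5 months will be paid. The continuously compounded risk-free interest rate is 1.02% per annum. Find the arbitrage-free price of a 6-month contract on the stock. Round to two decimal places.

CHF 159.85

PV(dividends) I = 4.12·e^(−0.0102·1/12) + 4.12·e^(−0.0102·2/12) + 4.12·e^(−0.0102·4/12) + 4.12·e^(−0.0102·5/12)
I = 4.1165 + 4.1130 + 4.1060 + 4.1025 = 16.4380
F = (S − I)·e^(rT) = (175.47 − 16.4380) · e^(0.0102·6/12)
= 159.0320 · e^0.005100 = 159.0320 × 1.005113 = CHF 159.85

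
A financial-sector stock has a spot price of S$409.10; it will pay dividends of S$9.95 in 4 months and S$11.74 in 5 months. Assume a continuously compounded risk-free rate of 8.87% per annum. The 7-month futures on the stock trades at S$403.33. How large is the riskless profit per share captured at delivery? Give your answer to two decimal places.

PV(dividends) I = 9.95·e^(−0.0887·4/12) + 11.74·e^(−0.0887·5/12) = 20.9741
Fair futures F* = (S − I)·e^(rT) = (409.10 − 20.9741)·e^0.051742 = 388.1259 × 1.053104 = 408.7369
Market S$403.33 < fair 408.7369: forward underpriced → reverse cash-and-carry (short the stock, invest proceeds at r, pay the dividends, go long the forward).
Profit at T = |F_mkt − F*| = |403.33 − 408.7369| = S$5.41 per share

S$5.41 per share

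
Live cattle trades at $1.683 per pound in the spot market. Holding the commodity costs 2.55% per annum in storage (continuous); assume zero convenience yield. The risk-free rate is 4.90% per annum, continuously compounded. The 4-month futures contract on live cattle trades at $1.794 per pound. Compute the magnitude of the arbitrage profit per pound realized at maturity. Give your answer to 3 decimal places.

$0.069 per pound

Fair futures: F* = S·e^(carry·T), with carry = (r + u) = 0.0490 + 0.0255 = 0.0745
F* = 1.683 · e^(0.0745 × 4/12) = 1.683 · e^0.024833 = 1.683 × 1.025144 = $1.7253
Market $1.794 > fair $1.7253: forward overpriced → cash-and-carry (buy spot, short the forward).
At maturity, profit = |F_mkt − F*| = |1.794 − 1.7253| = $0.069 per pound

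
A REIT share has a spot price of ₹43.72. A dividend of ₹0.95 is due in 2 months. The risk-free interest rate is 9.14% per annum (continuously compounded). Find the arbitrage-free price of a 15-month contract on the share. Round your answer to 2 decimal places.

₹47.96

PV(dividends) I = 0.95·e^(−0.0914·2/12)
I = 0.9356
F = (S − I)·e^(rT) = (43.72 − 0.9356) · e^(0.0914·15/12)
= 42.7844 · e^0.114250 = 42.7844 × 1.121032 = ₹47.96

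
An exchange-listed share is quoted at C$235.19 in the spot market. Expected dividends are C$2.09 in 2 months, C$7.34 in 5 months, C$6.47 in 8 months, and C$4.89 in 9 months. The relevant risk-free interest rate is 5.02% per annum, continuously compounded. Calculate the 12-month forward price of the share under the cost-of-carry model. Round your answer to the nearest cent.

C$226.03

PV(dividends) I = 2.09·e^(−0.0502·2/12) + 7.34·e^(−0.0502·5/12) + 6.47·e^(−0.0502·8/12) + 4.89·e^(−0.0502·9/12)
I = 2.0726 + 7.1881 + 6.2571 + 4.7093 = 20.2271
F = (S − I)·e^(rT) = (235.19 − 20.2271) · e^(0.0502·12/12)
= 214.9629 · e^0.050200 = 214.9629 × 1.051481 = C$226.03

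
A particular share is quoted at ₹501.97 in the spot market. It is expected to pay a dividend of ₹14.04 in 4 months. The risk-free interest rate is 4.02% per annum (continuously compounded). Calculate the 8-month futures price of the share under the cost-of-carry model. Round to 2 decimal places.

₹501.38

PV(dividends) I = 14.04·e^(−0.0402·4/12)
I = 13.8531
F = (S − I)·e^(rT) = (501.97 − 13.8531) · e^(0.0402·8/12)
= 488.1169 · e^0.026800 = 488.1169 × 1.027162 = ₹501.38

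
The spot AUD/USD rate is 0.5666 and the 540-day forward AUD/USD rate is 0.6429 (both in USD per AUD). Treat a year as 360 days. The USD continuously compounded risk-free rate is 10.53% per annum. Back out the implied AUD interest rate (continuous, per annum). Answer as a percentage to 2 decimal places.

2.11%

F = S·e^((r_USD − r_AUD)T) ⇒ r_AUD = r_USD − ln(F/S)/T
ln(0.6429/0.5666) = 0.126336; /(540/360) = 0.084224
r_AUD = 0.1053 − 0.084224 = 0.021076
r_AUD = 2.11%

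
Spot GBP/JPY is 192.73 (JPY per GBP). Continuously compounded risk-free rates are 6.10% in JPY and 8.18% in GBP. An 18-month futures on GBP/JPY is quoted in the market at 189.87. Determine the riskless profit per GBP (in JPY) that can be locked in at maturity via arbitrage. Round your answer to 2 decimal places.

Fair futures: F* = S·e^(carry·T), with carry = (r_JPY − r_GBP) = 0.0610 − 0.0818 = -0.0208
F* = 192.73 · e^(-0.0208 × 18/12) = 192.73 · e^-0.031200 = 192.73 × 0.969282 = 186.8097
Market 189.87 > fair 186.8097: forward overpriced → cash-and-carry (buy spot, short the forward).
At maturity, profit = |F_mkt − F*| = |189.87 − 186.8097| = 3.06 per GBP (in JPY)

3.06 per GBP (in JPY)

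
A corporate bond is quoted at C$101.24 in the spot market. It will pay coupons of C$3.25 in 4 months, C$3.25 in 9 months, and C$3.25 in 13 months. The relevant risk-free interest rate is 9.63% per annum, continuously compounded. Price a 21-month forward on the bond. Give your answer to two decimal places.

C$109.05

PV(coupons) I = 3.25·e^(−0.0963·4/12) + 3.25·e^(−0.0963·9/12) + 3.25·e^(−0.0963·13/12)
I = 3.1473 + 3.0235 + 2.9280 = 9.0988
F = (S − I)·e^(rT) = (101.24 − 9.0988) · e^(0.0963·21/12)
= 92.1412 · e^0.168525 = 92.1412 × 1.183558 = C$109.05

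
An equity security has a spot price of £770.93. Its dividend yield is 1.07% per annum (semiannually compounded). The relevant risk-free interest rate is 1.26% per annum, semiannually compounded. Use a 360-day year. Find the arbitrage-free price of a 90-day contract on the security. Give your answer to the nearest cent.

£771.29

F = S · (1+r/2)^(2T) / (1+q/2)^(2T)
= 770.93 × 1.003145 / 1.002671 = 770.93 × 1.000473
F = £771.29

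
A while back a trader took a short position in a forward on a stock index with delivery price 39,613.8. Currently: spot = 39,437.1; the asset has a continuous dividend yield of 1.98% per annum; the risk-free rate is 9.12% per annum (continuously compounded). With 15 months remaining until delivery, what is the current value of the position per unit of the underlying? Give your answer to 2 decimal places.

-3127.28

Current fair forward for the remaining 15 months: F = S·e^((r − q)·T), (r − q) = 0.0912 − 0.0198 = 0.0714
F = 39437.1 · e^(0.0714 × 15/12) = 39437.1 × 1.09335396 = 43118.7095
Value of long forward = (F − K)·e^(−rT) = (43118.7095 − 39613.8) · e^(−0.0912·15/12)
= 3504.9095 × 0.89225796 = 3127.28
Short position value = −(long value) = -3127.28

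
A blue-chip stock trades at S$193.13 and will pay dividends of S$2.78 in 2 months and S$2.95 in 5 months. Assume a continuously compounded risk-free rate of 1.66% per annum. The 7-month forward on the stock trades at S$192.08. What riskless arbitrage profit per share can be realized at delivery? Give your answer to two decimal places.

PV(dividends) I = 2.78·e^(−0.0166·2/12) + 2.95·e^(−0.0166·5/12) = 5.7020
Fair forward F* = (S − I)·e^(rT) = (193.13 − 5.7020)·e^0.009683 = 187.4280 × 1.009730 = 189.2517
Market S$192.08 > fair 189.2517: forward overpriced → cash-and-carry (borrow at r, buy the stock and collect the dividends, short the forward).
Profit at T = |F_mkt − F*| = |192.08 − 189.2517| = S$2.83 per share

S$2.83 per share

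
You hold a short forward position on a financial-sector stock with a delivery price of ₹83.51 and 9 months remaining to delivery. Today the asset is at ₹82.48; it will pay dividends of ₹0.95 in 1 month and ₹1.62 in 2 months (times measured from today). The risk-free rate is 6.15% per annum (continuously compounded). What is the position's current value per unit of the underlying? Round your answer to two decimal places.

-₹0.19

PV(remaining dividends) I = 0.95·e^(−0.0615·1/12) + 1.62·e^(−0.0615·2/12) = 2.5486
Current forward F = (S − I)·e^(rT) = (82.48 − 2.5486)·e^(0.0615·9/12) = 79.9314 × 1.047205 = 83.7046
Value (long) = (F − K)·e^(−rT) = (83.7046 − 83.51) × 0.954923 = 0.1858
Short position value = −(long value) = -₹0.19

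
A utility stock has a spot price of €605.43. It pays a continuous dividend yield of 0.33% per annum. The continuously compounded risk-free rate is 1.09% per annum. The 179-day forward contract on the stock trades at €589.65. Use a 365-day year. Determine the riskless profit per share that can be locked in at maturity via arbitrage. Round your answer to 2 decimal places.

€18.04 per share

Fair forward: F* = S·e^(carry·T), with carry = (r − q) = 0.0109 − 0.0033 = 0.0076
F* = 605.43 · e^(0.0076 × 179/365) = 605.43 · e^0.003727 = 605.43 × 1.003734 = €607.6907
Market €589.65 < fair €607.6907: forward underpriced → reverse cash-and-carry (short spot, go long the forward).
At maturity, profit = |F_mkt − F*| = |589.65 − 607.6907| = €18.04 per share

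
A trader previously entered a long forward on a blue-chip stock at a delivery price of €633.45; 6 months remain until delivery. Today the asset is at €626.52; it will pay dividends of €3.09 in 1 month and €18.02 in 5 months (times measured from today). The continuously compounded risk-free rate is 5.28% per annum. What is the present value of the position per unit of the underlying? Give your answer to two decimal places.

PV(remaining dividends) I = 3.09·e^(−0.0528·1/12) + 18.02·e^(−0.0528·5/12) = 20.7043
Current forward F = (S − I)·e^(rT) = (626.52 − 20.7043)·e^(0.0528·6/12) = 605.8157 × 1.026752 = 622.0225
Value (long) = (F − K)·e^(−rT) = (622.0225 − 633.45) × 0.973945 = -11.1298
Value = -€11.13

-€11.13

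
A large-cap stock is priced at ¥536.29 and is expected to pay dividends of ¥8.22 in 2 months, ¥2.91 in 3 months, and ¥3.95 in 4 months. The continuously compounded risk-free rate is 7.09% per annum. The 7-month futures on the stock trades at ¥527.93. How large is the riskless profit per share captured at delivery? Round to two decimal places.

PV(dividends) I = 8.22·e^(−0.0709·2/12) + 2.91·e^(−0.0709·3/12) + 3.95·e^(−0.0709·4/12) = 14.8401
Fair futures F* = (S − I)·e^(rT) = (536.29 − 14.8401)·e^0.041358 = 521.4499 × 1.042225 = 543.4681
Market ¥527.93 < fair 543.4681: forward underpriced → reverse cash-and-carry (short the stock, invest proceeds at r, pay the dividends, go long the forward).
Profit at T = |F_mkt − F*| = |527.93 − 543.4681| = ¥15.54 per share

¥15.54 per share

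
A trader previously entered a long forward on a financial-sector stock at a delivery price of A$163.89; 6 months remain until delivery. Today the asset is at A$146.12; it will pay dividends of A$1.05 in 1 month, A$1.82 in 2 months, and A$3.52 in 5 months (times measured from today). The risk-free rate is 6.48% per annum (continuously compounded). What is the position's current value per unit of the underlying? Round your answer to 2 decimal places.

-A$18.82

PV(remaining dividends) I = 1.05·e^(−0.0648·1/12) + 1.82·e^(−0.0648·2/12) + 3.52·e^(−0.0648·5/12) = 6.2710
Current forward F = (S − I)·e^(rT) = (146.12 − 6.2710)·e^(0.0648·6/12) = 139.8490 × 1.032931 = 144.4544
Value (long) = (F − K)·e^(−rT) = (144.4544 − 163.89) × 0.968119 = -18.8160
Value = -A$18.82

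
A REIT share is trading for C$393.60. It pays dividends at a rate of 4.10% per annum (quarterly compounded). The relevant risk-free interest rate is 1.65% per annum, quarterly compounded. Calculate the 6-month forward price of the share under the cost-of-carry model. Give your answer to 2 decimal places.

F = S · (1+r/4)^(4T) / (1+q/4)^(4T)
= 393.60 × 1.008267 / 1.020605 = 393.60 × 0.987911
F = C$388.84

C$388.84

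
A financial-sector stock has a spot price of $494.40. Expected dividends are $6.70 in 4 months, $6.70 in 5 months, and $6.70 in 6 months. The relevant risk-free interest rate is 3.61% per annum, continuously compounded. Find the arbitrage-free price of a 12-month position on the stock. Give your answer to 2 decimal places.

PV(dividends) I = 6.70·e^(−0.0361·4/12) + 6.70·e^(−0.0361·5/12) + 6.70·e^(−0.0361·6/12)
I = 6.6199 + 6.6000 + 6.5801 = 19.8000
F = (S − I)·e^(rT) = (494.40 − 19.8000) · e^(0.0361·12/12)
= 474.6000 · e^0.036100 = 474.6000 × 1.036760 = $492.05

$492.05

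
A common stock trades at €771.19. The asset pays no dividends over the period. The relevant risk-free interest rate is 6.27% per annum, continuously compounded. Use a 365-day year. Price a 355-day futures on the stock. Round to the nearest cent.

€819.68

F = S·e^(rT) = 771.19 · e^(0.0627 × 355/365)
= 771.19 · e^0.060982 = 771.19 × 1.062880
F = €819.68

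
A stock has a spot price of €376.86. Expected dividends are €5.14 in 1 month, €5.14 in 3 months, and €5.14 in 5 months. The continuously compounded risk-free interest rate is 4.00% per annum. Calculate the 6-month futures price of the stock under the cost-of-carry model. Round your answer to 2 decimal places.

€368.90

PV(dividends) I = 5.14·e^(−0.0400·1/12) + 5.14·e^(−0.0400·3/12) + 5.14·e^(−0.0400·5/12)
I = 5.1229 + 5.0889 + 5.0550 = 15.2668
F = (S − I)·e^(rT) = (376.86 − 15.2668) · e^(0.0400·6/12)
= 361.5932 · e^0.020000 = 361.5932 × 1.020201 = €368.90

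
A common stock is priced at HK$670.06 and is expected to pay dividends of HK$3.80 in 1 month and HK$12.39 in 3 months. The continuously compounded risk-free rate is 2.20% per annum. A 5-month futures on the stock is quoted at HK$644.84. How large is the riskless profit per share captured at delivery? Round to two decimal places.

PV(dividends) I = 3.80·e^(−0.0220·1/12) + 12.39·e^(−0.0220·3/12) = 16.1151
Fair futures F* = (S − I)·e^(rT) = (670.06 − 16.1151)·e^0.009167 = 653.9449 × 1.009209 = 659.9671
Market HK$644.84 < fair 659.9671: forward underpriced → reverse cash-and-carry (short the stock, invest proceeds at r, pay the dividends, go long the forward).
Profit at T = |F_mkt − F*| = |644.84 − 659.9671| = HK$15.13 per share

HK$15.13 per share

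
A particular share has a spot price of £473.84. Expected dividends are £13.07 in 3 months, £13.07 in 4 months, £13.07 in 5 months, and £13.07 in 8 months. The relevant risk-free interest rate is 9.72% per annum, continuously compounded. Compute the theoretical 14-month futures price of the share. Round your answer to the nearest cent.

£474.50

PV(dividends) I = 13.07·e^(−0.0972·3/12) + 13.07·e^(−0.0972·4/12) + 13.07·e^(−0.0972·5/12) + 13.07·e^(−0.0972·8/12)
I = 12.7562 + 12.6533 + 12.5512 + 12.2499 = 50.2106
F = (S − I)·e^(rT) = (473.84 − 50.2106) · e^(0.0972·14/12)
= 423.6294 · e^0.113400 = 423.6294 × 1.120080 = £474.50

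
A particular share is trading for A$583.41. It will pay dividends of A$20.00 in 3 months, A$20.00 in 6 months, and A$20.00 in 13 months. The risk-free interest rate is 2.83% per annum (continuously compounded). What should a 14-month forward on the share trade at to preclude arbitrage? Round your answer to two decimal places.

PV(dividends) I = 20.00·e^(−0.0283·3/12) + 20.00·e^(−0.0283·6/12) + 20.00·e^(−0.0283·13/12)
I = 19.8590 + 19.7190 + 19.3961 = 58.9741
F = (S − I)·e^(rT) = (583.41 − 58.9741) · e^(0.0283·14/12)
= 524.4359 · e^0.033017 = 524.4359 × 1.033568 = A$542.04

A$542.04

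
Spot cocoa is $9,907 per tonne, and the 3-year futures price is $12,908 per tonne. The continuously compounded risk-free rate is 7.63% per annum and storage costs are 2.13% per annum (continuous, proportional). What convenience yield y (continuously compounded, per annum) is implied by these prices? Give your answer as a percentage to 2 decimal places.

0.94%

F = S·e^((r+u−y)T) ⇒ (r+u−y) = ln(F/S)/T
ln(12908/9907) = 0.264606; /T ⇒ 0.088202
y = r + u − ln(F/S)/T = 0.0763 + 0.0213 − 0.088202 = 0.009398
y = 0.94%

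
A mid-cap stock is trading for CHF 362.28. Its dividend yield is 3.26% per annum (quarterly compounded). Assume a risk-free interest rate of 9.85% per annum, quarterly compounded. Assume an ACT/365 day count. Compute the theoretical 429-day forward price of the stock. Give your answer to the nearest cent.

CHF 390.97

F = S · (1+r/4)^(4T) / (1+q/4)^(4T)
= 362.28 × 1.121166 / 1.038898 = 362.28 × 1.079188
F = CHF 390.97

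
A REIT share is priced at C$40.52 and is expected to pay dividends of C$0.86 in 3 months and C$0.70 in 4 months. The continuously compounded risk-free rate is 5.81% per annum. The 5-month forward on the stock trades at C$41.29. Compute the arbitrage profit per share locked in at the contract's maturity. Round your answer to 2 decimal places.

PV(dividends) I = 0.86·e^(−0.0581·3/12) + 0.70·e^(−0.0581·4/12) = 1.5342
Fair forward F* = (S − I)·e^(rT) = (40.52 − 1.5342)·e^0.024208 = 38.9858 × 1.024503 = 39.9411
Market C$41.29 > fair 39.9411: forward overpriced → cash-and-carry (borrow at r, buy the stock and collect the dividends, short the forward).
Profit at T = |F_mkt − F*| = |41.29 − 39.9411| = C$1.35 per share

C$1.35 per share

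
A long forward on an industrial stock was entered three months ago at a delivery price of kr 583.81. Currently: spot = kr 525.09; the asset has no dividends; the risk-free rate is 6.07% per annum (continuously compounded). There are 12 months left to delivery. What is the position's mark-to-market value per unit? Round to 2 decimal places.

-kr 24.34

Current fair forward for the remaining 12 months: F = S·e^(r·T), r = 0.0607
F = 525.09 · e^(0.0607 × 12/12) = 525.09 × 1.062580 = 557.9501
Value of long forward = (F − K)·e^(−rT) = (557.9501 − 583.81) · e^(−0.0607·12/12)
= -25.8599 × 0.941106 = -24.34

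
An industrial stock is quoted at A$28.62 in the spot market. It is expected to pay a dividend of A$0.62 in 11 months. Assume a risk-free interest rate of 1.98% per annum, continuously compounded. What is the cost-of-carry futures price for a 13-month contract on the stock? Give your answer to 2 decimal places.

PV(dividends) I = 0.62·e^(−0.0198·11/12)
I = 0.6088
F = (S − I)·e^(rT) = (28.62 − 0.6088) · e^(0.0198·13/12)
= 28.0112 · e^0.021450 = 28.0112 × 1.021682 = A$28.62

A$28.62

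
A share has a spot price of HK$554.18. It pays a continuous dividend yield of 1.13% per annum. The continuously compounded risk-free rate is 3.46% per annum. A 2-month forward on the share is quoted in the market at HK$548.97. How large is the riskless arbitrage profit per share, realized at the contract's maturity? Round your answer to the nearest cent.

HK$7.37 per share

Fair forward: F* = S·e^(carry·T), with carry = (r − q) = 0.0346 − 0.0113 = 0.0233
F* = 554.18 · e^(0.0233 × 2/12) = 554.18 · e^0.003883 = 554.18 × 1.003891 = HK$556.3363
Market HK$548.97 < fair HK$556.3363: forward underpriced → reverse cash-and-carry (short spot, go long the forward).
At maturity, profit = |F_mkt − F*| = |548.97 − 556.3363| = HK$7.37 per share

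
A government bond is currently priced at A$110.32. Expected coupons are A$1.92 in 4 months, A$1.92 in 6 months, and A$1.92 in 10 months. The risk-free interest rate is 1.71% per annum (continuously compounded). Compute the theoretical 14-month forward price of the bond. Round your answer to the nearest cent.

A$106.72

PV(coupons) I = 1.92·e^(−0.0171·4/12) + 1.92·e^(−0.0171·6/12) + 1.92·e^(−0.0171·10/12)
I = 1.9091 + 1.9037 + 1.8928 = 5.7056
F = (S − I)·e^(rT) = (110.32 − 5.7056) · e^(0.0171·14/12)
= 104.6144 · e^0.019950 = 104.6144 × 1.020150 = A$106.72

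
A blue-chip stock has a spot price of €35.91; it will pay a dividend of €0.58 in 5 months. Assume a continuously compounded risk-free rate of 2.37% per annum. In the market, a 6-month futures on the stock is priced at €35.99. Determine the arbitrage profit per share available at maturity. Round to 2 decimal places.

PV(dividends) I = 0.58·e^(−0.0237·5/12) = 0.5743
Fair futures F* = (S − I)·e^(rT) = (35.91 − 0.5743)·e^0.011850 = 35.3357 × 1.011920 = 35.7569
Market €35.99 > fair 35.7569: forward overpriced → cash-and-carry (borrow at r, buy the stock and collect the dividends, short the forward).
Profit at T = |F_mkt − F*| = |35.99 − 35.7569| = €0.23 per share

€0.23 per share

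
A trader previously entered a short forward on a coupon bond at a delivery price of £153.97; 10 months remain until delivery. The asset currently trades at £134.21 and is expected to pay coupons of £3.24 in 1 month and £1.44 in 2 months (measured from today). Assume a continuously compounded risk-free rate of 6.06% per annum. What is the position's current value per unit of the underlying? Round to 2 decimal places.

PV(remaining coupons) I = 3.24·e^(−0.0606·1/12) + 1.44·e^(−0.0606·2/12) = 4.6492
Current forward F = (S − I)·e^(rT) = (134.21 − 4.6492)·e^(0.0606·10/12) = 129.5608 × 1.051797 = 136.2717
Value (long) = (F − K)·e^(−rT) = (136.2717 − 153.97) × 0.950754 = -16.8267
Short position value = −(long value) = £16.83

£16.83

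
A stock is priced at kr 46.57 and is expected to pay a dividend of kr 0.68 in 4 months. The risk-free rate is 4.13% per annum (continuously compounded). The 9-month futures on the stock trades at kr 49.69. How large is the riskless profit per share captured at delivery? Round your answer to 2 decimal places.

PV(dividends) I = 0.68·e^(−0.0413·4/12) = 0.6707
Fair futures F* = (S − I)·e^(rT) = (46.57 − 0.6707)·e^0.030975 = 45.8993 × 1.031460 = 47.3433
Market kr 49.69 > fair 47.3433: forward overpriced → cash-and-carry (borrow at r, buy the stock and collect the dividends, short the forward).
Profit at T = |F_mkt − F*| = |49.69 − 47.3433| = kr 2.35 per share

kr 2.35 per share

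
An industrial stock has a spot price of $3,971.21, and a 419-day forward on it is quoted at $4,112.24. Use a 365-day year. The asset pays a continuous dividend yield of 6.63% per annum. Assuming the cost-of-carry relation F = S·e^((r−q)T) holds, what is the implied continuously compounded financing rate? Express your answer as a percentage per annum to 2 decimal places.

9.67%

From F = S·e^((r−q)T): (r − q) = ln(F/S)/T
ln(4112.24/3971.21) = ln(1.035513) = 0.034897
(r − q) = 0.034897 / (419/365) = 0.030400
r = ln(F/S)/T + q = 0.030400 + 0.0663 = 0.096700
r = 9.67%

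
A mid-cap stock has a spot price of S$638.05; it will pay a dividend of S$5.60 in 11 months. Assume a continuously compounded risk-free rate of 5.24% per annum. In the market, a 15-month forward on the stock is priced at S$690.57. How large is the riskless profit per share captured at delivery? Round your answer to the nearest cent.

S$15.03 per share

PV(dividends) I = 5.60·e^(−0.0524·11/12) = 5.3374
Fair forward F* = (S − I)·e^(rT) = (638.05 − 5.3374)·e^0.065500 = 632.7126 × 1.067693 = 675.5428
Market S$690.57 > fair 675.5428: forward overpriced → cash-and-carry (borrow at r, buy the stock and collect the dividends, short the forward).
Profit at T = |F_mkt − F*| = |690.57 − 675.5428| = S$15.03 per share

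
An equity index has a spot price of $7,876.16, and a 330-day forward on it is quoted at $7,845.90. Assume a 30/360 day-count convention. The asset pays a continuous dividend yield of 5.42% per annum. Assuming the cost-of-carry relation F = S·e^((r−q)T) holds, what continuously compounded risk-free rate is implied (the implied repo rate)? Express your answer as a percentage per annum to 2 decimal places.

5.00%

From F = S·e^((r−q)T): (r − q) = ln(F/S)/T
ln(7845.90/7876.16) = ln(0.996158) = -0.003849
(r − q) = -0.003849 / (330/360) = -0.004199
r = ln(F/S)/T + q = -0.004199 + 0.0542 = 0.050001
r = 5.00%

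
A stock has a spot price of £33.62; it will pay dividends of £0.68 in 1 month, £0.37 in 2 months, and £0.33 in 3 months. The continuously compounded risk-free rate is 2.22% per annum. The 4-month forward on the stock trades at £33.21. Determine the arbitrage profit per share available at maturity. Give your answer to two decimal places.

£0.73 per share

PV(dividends) I = 0.68·e^(−0.0222·1/12) + 0.37·e^(−0.0222·2/12) + 0.33·e^(−0.0222·3/12) = 1.3756
Fair forward F* = (S − I)·e^(rT) = (33.62 − 1.3756)·e^0.007400 = 32.2444 × 1.007427 = 32.4839
Market £33.21 > fair 32.4839: forward overpriced → cash-and-carry (borrow at r, buy the stock and collect the dividends, short the forward).
Profit at T = |F_mkt − F*| = |33.21 − 32.4839| = £0.73 per share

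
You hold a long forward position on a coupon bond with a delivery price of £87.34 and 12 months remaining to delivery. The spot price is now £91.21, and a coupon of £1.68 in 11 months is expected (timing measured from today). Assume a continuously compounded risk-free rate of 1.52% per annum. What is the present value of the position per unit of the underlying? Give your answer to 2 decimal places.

PV(remaining coupons) I = 1.68·e^(−0.0152·11/12) = 1.6568
Current forward F = (S − I)·e^(rT) = (91.21 − 1.6568)·e^(0.0152·12/12) = 89.5532 × 1.015316 = 90.9248
Value (long) = (F − K)·e^(−rT) = (90.9248 − 87.34) × 0.984915 = 3.5307
Value = £3.53

£3.53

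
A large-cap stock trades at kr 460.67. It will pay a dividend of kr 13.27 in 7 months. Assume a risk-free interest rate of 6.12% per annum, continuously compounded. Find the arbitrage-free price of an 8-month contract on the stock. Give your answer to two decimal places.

PV(dividends) I = 13.27·e^(−0.0612·7/12)
I = 12.8046
F = (S − I)·e^(rT) = (460.67 − 12.8046) · e^(0.0612·8/12)
= 447.8654 · e^0.040800 = 447.8654 × 1.041644 = kr 466.52

kr 466.52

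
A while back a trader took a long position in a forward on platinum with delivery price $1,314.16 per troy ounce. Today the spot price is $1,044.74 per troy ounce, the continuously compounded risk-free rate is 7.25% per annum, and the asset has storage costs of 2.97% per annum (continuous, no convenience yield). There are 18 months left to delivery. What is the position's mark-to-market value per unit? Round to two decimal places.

-$86.41 per troy ounce

Current fair forward for the remaining 18 months: F = S·e^((r + u)·T), (r + u) = 0.0725 + 0.0297 = 0.1022
F = 1044.74 · e^(0.1022 × 18/12) = 1044.74 × 1.16567463 = 1217.8269
Value of long forward = (F − K)·e^(−rT) = (1217.8269 − 1314.16) · e^(−0.0725·18/12)
= -96.3331 × 0.89695463 = -86.41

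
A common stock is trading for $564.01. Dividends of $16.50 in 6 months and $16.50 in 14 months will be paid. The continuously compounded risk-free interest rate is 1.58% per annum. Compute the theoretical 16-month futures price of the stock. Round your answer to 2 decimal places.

PV(dividends) I = 16.50·e^(−0.0158·6/12) + 16.50·e^(−0.0158·14/12)
I = 16.3702 + 16.1986 = 32.5688
F = (S − I)·e^(rT) = (564.01 − 32.5688) · e^(0.0158·16/12)
= 531.4412 · e^0.021067 = 531.4412 × 1.021290 = $542.76

$542.76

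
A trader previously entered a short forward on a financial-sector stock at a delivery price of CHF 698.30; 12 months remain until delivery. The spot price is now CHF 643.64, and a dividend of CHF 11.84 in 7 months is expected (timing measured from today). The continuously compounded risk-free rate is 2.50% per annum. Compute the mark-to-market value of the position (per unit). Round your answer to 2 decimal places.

PV(remaining dividends) I = 11.84·e^(−0.0250·7/12) = 11.6686
Current forward F = (S − I)·e^(rT) = (643.64 − 11.6686)·e^(0.0250·12/12) = 631.9714 × 1.025315 = 647.9698
Value (long) = (F − K)·e^(−rT) = (647.9698 − 698.30) × 0.975310 = -49.0875
Short position value = −(long value) = CHF 49.09

CHF 49.09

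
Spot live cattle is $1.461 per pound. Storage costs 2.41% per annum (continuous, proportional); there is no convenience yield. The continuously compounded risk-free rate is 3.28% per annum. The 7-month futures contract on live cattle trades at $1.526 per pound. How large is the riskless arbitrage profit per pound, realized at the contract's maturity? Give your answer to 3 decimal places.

Fair futures: F* = S·e^(carry·T), with carry = (r + u) = 0.0328 + 0.0241 = 0.0569
F* = 1.461 · e^(0.0569 × 7/12) = 1.461 · e^0.033192 = 1.461 × 1.033749 = $1.5103
Market $1.526 > fair $1.5103: forward overpriced → cash-and-carry (buy spot, short the forward).
At maturity, profit = |F_mkt − F*| = |1.526 − 1.5103| = $0.016 per pound

$0.016 per pound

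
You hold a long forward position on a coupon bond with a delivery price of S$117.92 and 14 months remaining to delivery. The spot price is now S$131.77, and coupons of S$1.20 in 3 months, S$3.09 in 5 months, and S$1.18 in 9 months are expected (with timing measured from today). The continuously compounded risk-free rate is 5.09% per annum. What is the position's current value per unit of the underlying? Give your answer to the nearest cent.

S$15.30

PV(remaining coupons) I = 1.20·e^(−0.0509·3/12) + 3.09·e^(−0.0509·5/12) + 1.18·e^(−0.0509·9/12) = 5.3458
Current forward F = (S − I)·e^(rT) = (131.77 − 5.3458)·e^(0.0509·14/12) = 126.4242 × 1.061182 = 134.1591
Value (long) = (F − K)·e^(−rT) = (134.1591 − 117.92) × 0.942345 = 15.3028
Value = S$15.30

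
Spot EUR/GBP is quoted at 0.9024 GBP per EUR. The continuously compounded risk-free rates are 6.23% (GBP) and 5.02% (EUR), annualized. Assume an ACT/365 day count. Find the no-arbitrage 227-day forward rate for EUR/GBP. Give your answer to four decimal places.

0.9092

F = S·e^((r_GBP − r_EUR)T) = 0.9024 · e^((0.0623 − 0.0502) × 227/365)
= 0.9024 · e^0.007525 = 0.9024 × 1.007553
F = 0.9092 GBP per EUR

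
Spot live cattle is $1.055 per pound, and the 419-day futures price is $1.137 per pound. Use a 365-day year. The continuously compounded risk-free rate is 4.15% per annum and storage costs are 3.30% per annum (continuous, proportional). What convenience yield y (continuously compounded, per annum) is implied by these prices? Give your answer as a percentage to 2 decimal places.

0.93%

F = S·e^((r+u−y)T) ⇒ (r+u−y) = ln(F/S)/T
ln(1.137/1.055) = 0.074852; /T ⇒ 0.065205
y = r + u − ln(F/S)/T = 0.0415 + 0.0330 − 0.065205 = 0.009295
y = 0.93%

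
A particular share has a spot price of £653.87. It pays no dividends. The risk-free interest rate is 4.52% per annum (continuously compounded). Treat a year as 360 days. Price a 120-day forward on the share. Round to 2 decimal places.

F = S·e^(rT) = 653.87 · e^(0.0452 × 120/360)
= 653.87 · e^0.015067 = 653.87 × 1.015181
F = £663.80

£663.80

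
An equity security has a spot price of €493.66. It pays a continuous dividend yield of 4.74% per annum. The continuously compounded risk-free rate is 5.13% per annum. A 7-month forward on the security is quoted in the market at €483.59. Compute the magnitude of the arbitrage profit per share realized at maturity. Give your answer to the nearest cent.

€11.19 per share

Fair forward: F* = S·e^(carry·T), with carry = (r − q) = 0.0513 − 0.0474 = 0.0039
F* = 493.66 · e^(0.0039 × 7/12) = 493.66 · e^0.002275 = 493.66 × 1.002278 = €494.7846
Market €483.59 < fair €494.7846: forward underpriced → reverse cash-and-carry (short spot, go long the forward).
At maturity, profit = |F_mkt − F*| = |483.59 − 494.7846| = €11.19 per share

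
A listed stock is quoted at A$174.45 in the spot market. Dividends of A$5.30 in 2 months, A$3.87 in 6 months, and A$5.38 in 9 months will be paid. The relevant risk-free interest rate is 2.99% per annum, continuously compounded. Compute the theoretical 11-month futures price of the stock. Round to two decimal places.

A$164.55

PV(dividends) I = 5.30·e^(−0.0299·2/12) + 3.87·e^(−0.0299·6/12) + 5.38·e^(−0.0299·9/12)
I = 5.2737 + 3.8126 + 5.2607 = 14.3470
F = (S − I)·e^(rT) = (174.45 − 14.3470) · e^(0.0299·11/12)
= 160.1030 · e^0.027408 = 160.1030 × 1.027787 = A$164.55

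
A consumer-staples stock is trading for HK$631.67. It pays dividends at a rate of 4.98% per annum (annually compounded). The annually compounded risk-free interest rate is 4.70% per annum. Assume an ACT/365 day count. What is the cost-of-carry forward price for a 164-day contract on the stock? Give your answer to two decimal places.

HK$630.91

F = S · (1+r)^T / (1+q)^T
= 631.67 × 1.020851 / 1.022077 = 631.67 × 0.998800
F = HK$630.91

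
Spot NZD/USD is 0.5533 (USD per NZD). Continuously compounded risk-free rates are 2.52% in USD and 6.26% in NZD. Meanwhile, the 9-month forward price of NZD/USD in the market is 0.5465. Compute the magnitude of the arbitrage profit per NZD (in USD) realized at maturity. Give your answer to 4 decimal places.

0.0085 per NZD (in USD)

Fair forward: F* = S·e^(carry·T), with carry = (r_USD − r_NZD) = 0.0252 − 0.0626 = -0.0374
F* = 0.5533 · e^(-0.0374 × 9/12) = 0.5533 · e^-0.028050 = 0.5533 × 0.972340 = 0.5380
Market 0.5465 > fair 0.5380: forward overpriced → cash-and-carry (buy spot, short the forward).
At maturity, profit = |F_mkt − F*| = |0.5465 − 0.5380| = 0.0085 per NZD (in USD)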